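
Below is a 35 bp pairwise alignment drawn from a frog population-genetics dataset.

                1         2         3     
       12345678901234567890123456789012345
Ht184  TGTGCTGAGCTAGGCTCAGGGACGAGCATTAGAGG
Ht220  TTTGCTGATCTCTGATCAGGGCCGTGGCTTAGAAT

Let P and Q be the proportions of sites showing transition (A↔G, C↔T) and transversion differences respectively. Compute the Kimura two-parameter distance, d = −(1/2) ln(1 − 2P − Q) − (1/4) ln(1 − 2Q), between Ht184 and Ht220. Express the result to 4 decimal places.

0.4218

The sequences differ at positions 2 (G/T, transversion), 9 (G/T, transversion), 12 (A/C, transversion), 13 (G/T, transversion), 15 (C/A, transversion), 22 (A/C, transversion), 25 (A/T, transversion), 27 (C/G, transversion), 28 (A/C, transversion), 34 (G/A, transition), 35 (G/T, transversion).
Of the 11 differences, 1 transition and 10 transversions over 35 sites: P = 1/35 = 0.028571, Q = 10/35 = 0.285714.
d = −0.5·ln(0.657144) − 0.25·ln(0.428572) = −0.5·(-0.419852) − 0.25·(-0.847297) = 0.4218.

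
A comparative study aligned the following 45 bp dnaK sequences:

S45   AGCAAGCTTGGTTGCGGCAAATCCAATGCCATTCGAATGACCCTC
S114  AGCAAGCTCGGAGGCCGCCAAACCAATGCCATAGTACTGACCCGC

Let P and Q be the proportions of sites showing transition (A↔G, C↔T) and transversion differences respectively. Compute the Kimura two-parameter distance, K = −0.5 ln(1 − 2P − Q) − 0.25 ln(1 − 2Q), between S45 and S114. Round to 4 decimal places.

Mismatches occur at site 9 (T↔C, transition), site 12 (T↔A, transversion), site 13 (T↔G, transversion), site 16 (G↔C, transversion), site 19 (A↔C, transversion), site 22 (T↔A, transversion), site 33 (T↔A, transversion), site 34 (C↔G, transversion), site 35 (G↔T, transversion), site 37 (A↔C, transversion), site 44 (T↔G, transversion).
Of the 11 differences, 1 transition and 10 transversions over 45 sites: P = 1/45 = 0.022222, Q = 10/45 = 0.222222.
d = −0.5·ln(0.733334) − 0.25·ln(0.555556) = −0.5·(-0.310154) − 0.25·(-0.587786) = 0.3020.

0.3020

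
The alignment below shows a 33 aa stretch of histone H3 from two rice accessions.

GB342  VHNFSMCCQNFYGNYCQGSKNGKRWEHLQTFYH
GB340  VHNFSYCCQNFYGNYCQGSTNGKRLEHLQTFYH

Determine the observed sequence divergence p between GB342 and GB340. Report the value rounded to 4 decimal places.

Mismatches occur at site 6 (M→Y), site 20 (K→T), site 25 (W→L).
There are 3 differences over 33 sites, so p = 3/33 = 0.0909.

0.0909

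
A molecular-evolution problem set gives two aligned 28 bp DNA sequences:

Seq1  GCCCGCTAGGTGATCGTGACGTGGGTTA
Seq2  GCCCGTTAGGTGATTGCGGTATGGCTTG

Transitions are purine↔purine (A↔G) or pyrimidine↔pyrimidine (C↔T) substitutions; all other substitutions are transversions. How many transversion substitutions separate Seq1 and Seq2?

1

The sequences differ at positions 6 (C/T, transition), 15 (C/T, transition), 17 (T/C, transition), 19 (A/G, transition), 20 (C/T, transition), 21 (G/A, transition), 25 (G/C, transversion), 28 (A/G, transition).
Of the 8 differences, 7 transitions and 1 transversion, so the answer is 1.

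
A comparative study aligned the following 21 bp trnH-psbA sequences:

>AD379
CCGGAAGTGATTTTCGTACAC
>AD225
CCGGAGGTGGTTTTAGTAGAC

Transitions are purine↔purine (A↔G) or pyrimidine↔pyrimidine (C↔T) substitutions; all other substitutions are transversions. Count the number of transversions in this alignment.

2

Differing sites — 6:A/G (Ti); 10:A/G (Ti); 15:C/A (Tv); 19:C/G (Tv).
Of the 4 differences, 2 transitions and 2 transversions, so the answer is 2.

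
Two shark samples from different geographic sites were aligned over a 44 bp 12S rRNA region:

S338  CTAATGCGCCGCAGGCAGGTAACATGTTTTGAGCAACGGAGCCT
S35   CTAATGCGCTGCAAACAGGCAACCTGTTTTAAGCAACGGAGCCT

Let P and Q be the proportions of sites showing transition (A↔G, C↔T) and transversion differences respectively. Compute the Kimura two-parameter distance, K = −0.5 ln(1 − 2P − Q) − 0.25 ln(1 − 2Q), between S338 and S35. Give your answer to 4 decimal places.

Differing sites — 10:C/T (Ti); 14:G/A (Ti); 15:G/A (Ti); 20:T/C (Ti); 24:A/C (Tv); 31:G/A (Ti).
Of the 6 differences, 5 transitions and 1 transversion over 44 sites: P = 5/44 = 0.113636, Q = 1/44 = 0.022727.
d = −0.5·ln(0.750001) − 0.25·ln(0.954546) = −0.5·(-0.287681) − 0.25·(-0.046519) = 0.1555.

0.1555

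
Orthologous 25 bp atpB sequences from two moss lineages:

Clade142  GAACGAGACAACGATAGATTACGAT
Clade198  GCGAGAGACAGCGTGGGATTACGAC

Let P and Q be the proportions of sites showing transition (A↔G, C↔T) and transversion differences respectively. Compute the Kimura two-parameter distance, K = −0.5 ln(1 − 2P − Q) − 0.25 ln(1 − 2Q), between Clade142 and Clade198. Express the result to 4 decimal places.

Differing sites — 2:A/C (Tv); 3:A/G (Ti); 4:C/A (Tv); 11:A/G (Ti); 14:A/T (Tv); 15:T/G (Tv); 16:A/G (Ti); 25:T/C (Ti).
Of the 8 differences, 4 transitions and 4 transversions over 25 sites: P = 4/25 = 0.160000, Q = 4/25 = 0.160000.
d = −0.5·ln(0.520000) − 0.25·ln(0.680000) = −0.5·(-0.653926) − 0.25·(-0.385662) = 0.4234.

0.4234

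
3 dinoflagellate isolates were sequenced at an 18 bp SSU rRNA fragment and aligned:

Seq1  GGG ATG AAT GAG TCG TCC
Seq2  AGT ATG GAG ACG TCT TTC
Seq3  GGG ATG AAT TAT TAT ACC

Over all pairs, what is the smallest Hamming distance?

Pairwise Hamming distances:
  Seq1 vs Seq2: 8
  Seq1 vs Seq3: 5
  Seq2 vs Seq3: 10
The smallest is 5, between Seq1 and Seq3.

5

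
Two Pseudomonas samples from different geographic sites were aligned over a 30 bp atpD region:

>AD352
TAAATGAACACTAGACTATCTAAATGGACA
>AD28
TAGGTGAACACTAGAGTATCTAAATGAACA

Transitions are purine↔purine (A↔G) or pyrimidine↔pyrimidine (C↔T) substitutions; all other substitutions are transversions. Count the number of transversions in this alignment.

1

Differing sites — 3:A/G (Ti); 4:A/G (Ti); 16:C/G (Tv); 27:G/A (Ti).
Of the 4 differences, 3 transitions and 1 transversion, so the answer is 1.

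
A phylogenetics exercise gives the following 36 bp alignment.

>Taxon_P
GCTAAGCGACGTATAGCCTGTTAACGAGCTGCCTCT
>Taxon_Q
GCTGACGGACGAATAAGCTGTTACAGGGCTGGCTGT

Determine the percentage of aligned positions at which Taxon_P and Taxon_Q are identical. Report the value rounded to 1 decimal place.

69.4%

The sequences differ at positions 4 (A/G), 6 (G/C), 7 (C/G), 12 (T/A), 16 (G/A), 17 (C/G), 24 (A/C), 25 (C/A), 27 (A/G), 32 (C/G), 35 (C/G).
25 of the 36 sites match, so the percent identity is 25/36 × 100 = 69.4%.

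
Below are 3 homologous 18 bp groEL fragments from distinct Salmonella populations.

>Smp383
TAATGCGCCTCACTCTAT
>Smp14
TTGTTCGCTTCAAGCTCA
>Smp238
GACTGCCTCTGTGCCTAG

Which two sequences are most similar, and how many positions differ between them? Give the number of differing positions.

Pairwise Hamming distances:
  Smp383 vs Smp14: 8
  Smp383 vs Smp238: 9
  Smp14 vs Smp238: 13
The smallest is 8, between Smp383 and Smp14.

8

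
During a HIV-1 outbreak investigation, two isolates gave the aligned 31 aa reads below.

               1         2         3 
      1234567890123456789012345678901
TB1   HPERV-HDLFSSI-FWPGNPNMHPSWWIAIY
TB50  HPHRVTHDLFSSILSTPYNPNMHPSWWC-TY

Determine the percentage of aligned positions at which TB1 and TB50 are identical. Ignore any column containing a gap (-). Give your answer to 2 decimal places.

78.57%

Excluding the 3 gap columns leaves 28 comparable sites.
Differing sites — 3:E/H; 15:F/S; 16:W/T; 18:G/Y; 28:I/C; 30:I/T.
22 of the 28 comparable sites match, so the percent identity is 22/28 × 100 = 78.57%.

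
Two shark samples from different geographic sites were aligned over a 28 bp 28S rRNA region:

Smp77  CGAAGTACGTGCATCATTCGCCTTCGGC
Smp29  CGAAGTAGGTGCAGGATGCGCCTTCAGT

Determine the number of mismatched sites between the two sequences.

Mismatches occur at site 8 (C↔G), site 14 (T↔G), site 15 (C↔G), site 18 (T↔G), site 26 (G↔A), site 28 (C↔T).
That gives 6 mismatches out of 28 aligned sites, so the Hamming distance is 6.

6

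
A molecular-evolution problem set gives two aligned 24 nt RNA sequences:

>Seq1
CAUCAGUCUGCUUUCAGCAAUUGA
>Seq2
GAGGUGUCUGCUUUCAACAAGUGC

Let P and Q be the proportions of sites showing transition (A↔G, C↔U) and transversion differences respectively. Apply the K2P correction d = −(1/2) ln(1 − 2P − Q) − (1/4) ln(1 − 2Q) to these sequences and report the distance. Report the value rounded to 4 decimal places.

The sequences differ at positions 1 (C/G, transversion), 3 (U/G, transversion), 4 (C/G, transversion), 5 (A/U, transversion), 17 (G/A, transition), 21 (U/G, transversion), 24 (A/C, transversion).
Of the 7 differences, 1 transition and 6 transversions over 24 sites: P = 1/24 = 0.041667, Q = 6/24 = 0.250000.
d = −0.5·ln(0.666666) − 0.25·ln(0.500000) = −0.5·(-0.405466) − 0.25·(-0.693147) = 0.3760.

0.3760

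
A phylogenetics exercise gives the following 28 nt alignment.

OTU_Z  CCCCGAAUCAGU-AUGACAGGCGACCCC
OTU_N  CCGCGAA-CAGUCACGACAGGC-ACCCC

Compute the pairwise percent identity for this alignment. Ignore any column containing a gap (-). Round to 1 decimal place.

92.0%

Excluding the 3 gap columns leaves 25 comparable sites.
Mismatches occur at site 3 (C→G), site 15 (U→C).
23 of the 25 comparable sites match, so the percent identity is 23/25 × 100 = 92.0%.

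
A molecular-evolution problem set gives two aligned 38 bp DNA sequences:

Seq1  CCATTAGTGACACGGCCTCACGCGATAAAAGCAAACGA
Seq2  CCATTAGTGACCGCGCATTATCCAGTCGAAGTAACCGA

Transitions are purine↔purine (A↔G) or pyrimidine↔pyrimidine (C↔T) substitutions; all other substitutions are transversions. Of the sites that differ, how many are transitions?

Mismatches occur at site 12 (A→C, transversion), site 13 (C→G, transversion), site 14 (G→C, transversion), site 17 (C→A, transversion), site 19 (C→T, transition), site 21 (C→T, transition), site 22 (G→C, transversion), site 24 (G→A, transition), site 25 (A→G, transition), site 27 (A→C, transversion), site 28 (A→G, transition), site 32 (C→T, transition), site 35 (A→C, transversion).
Of the 13 differences, 6 transitions and 7 transversions, so the answer is 6.

6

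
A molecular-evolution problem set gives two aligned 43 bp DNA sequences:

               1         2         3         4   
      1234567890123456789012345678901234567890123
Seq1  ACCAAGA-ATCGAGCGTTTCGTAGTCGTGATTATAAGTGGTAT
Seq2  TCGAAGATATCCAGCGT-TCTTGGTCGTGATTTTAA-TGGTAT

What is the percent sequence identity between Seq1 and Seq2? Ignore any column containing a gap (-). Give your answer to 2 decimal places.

85.00%

Excluding the 3 gap columns leaves 40 comparable sites.
Differing sites — 1:A/T; 3:C/G; 12:G/C; 21:G/T; 23:A/G; 33:A/T.
34 of the 40 comparable sites match, so the percent identity is 34/40 × 100 = 85.00%.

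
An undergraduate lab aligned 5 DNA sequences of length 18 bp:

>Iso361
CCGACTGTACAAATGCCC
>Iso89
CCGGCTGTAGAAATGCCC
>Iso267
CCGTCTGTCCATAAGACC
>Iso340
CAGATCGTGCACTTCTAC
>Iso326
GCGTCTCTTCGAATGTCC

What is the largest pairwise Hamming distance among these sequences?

Pairwise Hamming distances:
  Iso361 vs Iso89: 2
  Iso361 vs Iso267: 5
  Iso361 vs Iso340: 9
  Iso361 vs Iso326: 6
  Iso89 vs Iso267: 6
  Iso89 vs Iso340: 11
  Iso89 vs Iso326: 7
  Iso267 vs Iso340: 11
  Iso267 vs Iso326: 7
  Iso340 vs Iso326: 12
The largest is 12, between Iso340 and Iso326.

12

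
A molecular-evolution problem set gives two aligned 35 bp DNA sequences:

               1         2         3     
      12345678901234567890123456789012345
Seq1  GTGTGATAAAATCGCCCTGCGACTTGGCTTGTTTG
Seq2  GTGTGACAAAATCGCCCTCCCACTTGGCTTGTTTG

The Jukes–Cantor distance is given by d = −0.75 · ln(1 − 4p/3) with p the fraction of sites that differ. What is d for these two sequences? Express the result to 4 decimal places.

The sequences differ at positions 7 (T/C), 19 (G/C), 21 (G/C).
p = 3/35 = 0.085714.
d = −0.75 · ln(1 − (4/3)·0.085714) = −0.75 · ln(0.885715) = −0.75 · (-0.121360) = 0.0910.

0.0910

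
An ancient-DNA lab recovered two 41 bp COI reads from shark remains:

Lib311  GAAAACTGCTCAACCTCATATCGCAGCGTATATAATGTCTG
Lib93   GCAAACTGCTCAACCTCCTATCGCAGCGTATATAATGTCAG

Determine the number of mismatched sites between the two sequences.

Differing sites — 2:A/C; 18:A/C; 40:T/A.
That gives 3 mismatches out of 41 aligned sites, so the Hamming distance is 3.

3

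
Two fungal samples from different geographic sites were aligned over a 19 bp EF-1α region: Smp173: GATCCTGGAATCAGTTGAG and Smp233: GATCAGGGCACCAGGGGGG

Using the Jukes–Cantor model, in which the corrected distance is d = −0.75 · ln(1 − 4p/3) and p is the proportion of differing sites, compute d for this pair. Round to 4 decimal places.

0.5068

The sequences differ at positions 5 (C/A), 6 (T/G), 9 (A/C), 11 (T/C), 15 (T/G), 16 (T/G), 18 (A/G).
p = 7/19 = 0.368421.
d = −0.75 · ln(1 − (4/3)·0.368421) = −0.75 · ln(0.508772) = −0.75 · (-0.675755) = 0.5068.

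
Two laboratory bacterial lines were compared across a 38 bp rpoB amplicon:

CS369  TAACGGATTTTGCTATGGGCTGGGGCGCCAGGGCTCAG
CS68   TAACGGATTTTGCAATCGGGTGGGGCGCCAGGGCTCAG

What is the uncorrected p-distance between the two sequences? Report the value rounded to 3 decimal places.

Mismatches occur at site 14 (T/A), site 17 (G/C), site 20 (C/G).
There are 3 differences over 38 sites, so p = 3/38 = 0.079.

0.079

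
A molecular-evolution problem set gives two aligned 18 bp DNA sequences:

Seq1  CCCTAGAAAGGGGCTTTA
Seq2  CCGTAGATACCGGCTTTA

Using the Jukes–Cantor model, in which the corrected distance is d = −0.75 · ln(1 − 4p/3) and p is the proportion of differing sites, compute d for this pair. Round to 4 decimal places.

0.2635

The sequences differ at positions 3 (C/G), 8 (A/T), 10 (G/C), 11 (G/C).
p = 4/18 = 0.222222.
d = −0.75 · ln(1 − (4/3)·0.222222) = −0.75 · ln(0.703704) = −0.75 · (-0.351397) = 0.2635.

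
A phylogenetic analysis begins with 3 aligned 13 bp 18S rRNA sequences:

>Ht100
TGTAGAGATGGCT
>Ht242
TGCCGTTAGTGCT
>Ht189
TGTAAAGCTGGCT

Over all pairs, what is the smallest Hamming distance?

Pairwise Hamming distances:
  Ht100 vs Ht242: 6
  Ht100 vs Ht189: 2
  Ht242 vs Ht189: 8
The smallest is 2, between Ht100 and Ht189.

2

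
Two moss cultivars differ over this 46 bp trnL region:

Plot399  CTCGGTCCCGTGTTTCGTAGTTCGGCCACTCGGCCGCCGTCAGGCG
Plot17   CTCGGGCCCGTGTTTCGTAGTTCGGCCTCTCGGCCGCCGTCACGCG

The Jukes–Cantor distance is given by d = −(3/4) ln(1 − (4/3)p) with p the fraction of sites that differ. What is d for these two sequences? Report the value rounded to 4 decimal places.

0.0682

The sequences differ at positions 6 (T/G), 28 (A/T), 43 (G/C).
p = 3/46 = 0.065217.
d = −0.75 · ln(1 − (4/3)·0.065217) = −0.75 · ln(0.913044) = −0.75 · (-0.090971) = 0.0682.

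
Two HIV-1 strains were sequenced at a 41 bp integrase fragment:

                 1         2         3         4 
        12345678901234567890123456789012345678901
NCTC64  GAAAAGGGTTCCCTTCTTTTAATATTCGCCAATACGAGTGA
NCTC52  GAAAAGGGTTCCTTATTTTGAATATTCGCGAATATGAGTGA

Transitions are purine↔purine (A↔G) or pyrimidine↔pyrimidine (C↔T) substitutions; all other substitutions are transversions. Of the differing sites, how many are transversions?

3

Mismatches occur at site 13 (C→T, transition), site 15 (T→A, transversion), site 16 (C→T, transition), site 20 (T→G, transversion), site 30 (C→G, transversion), site 35 (C→T, transition).
Of the 6 differences, 3 transitions and 3 transversions, so the answer is 3.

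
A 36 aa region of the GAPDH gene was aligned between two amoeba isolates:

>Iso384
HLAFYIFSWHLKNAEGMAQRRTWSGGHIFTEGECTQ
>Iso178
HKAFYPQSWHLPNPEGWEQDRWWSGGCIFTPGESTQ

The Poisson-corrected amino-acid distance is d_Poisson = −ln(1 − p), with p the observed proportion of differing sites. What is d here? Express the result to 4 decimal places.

0.4055

Mismatches occur at site 2 (L↔K), site 6 (I↔P), site 7 (F↔Q), site 12 (K↔P), site 14 (A↔P), site 17 (M↔W), site 18 (A↔E), site 20 (R↔D), site 22 (T↔W), site 27 (H↔C), site 31 (E↔P), site 34 (C↔S).
p = 12/36 = 0.333333.
d = −ln(1 − 0.333333) = −ln(0.666667) = 0.4055.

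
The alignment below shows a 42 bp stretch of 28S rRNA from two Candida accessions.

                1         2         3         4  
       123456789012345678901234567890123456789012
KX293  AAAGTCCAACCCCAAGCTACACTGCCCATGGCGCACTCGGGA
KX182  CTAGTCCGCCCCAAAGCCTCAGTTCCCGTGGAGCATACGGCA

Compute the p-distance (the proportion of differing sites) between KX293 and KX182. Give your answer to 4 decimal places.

The sequences differ at positions 1 (A/C), 2 (A/T), 8 (A/G), 9 (A/C), 13 (C/A), 18 (T/C), 19 (A/T), 22 (C/G), 24 (G/T), 28 (A/G), 32 (C/A), 36 (C/T), 37 (T/A), 41 (G/C).
There are 14 differences over 42 sites, so p = 14/42 = 0.3333.

0.3333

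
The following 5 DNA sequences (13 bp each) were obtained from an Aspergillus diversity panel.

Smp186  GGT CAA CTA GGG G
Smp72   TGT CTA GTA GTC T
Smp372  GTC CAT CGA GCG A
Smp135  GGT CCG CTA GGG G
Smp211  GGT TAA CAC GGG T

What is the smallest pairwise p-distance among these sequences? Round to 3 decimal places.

0.154

Pairwise Hamming distances:
  Smp186 vs Smp72: 6
  Smp186 vs Smp372: 6
  Smp186 vs Smp135: 2
  Smp186 vs Smp211: 4
  Smp72 vs Smp372: 10
  Smp72 vs Smp135: 7
  Smp72 vs Smp211: 8
  Smp372 vs Smp135: 7
  Smp372 vs Smp211: 8
  Smp135 vs Smp211: 6
The smallest is 2 mismatches, between Smp186 and Smp135; p = 2/13 = 0.154.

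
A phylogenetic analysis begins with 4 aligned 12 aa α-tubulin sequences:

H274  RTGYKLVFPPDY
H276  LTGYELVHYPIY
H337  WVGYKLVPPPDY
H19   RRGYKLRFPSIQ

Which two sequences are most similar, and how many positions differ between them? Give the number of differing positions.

3

Pairwise Hamming distances:
  H274 vs H276: 5
  H274 vs H337: 3
  H274 vs H19: 5
  H276 vs H337: 6
  H276 vs H19: 8
  H337 vs H19: 7
The smallest is 3, between H274 and H337.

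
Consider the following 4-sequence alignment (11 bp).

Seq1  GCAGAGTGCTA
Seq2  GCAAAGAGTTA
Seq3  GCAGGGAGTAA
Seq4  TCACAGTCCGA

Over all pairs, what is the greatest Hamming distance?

7

Pairwise Hamming distances:
  Seq1 vs Seq2: 3
  Seq1 vs Seq3: 4
  Seq1 vs Seq4: 4
  Seq2 vs Seq3: 3
  Seq2 vs Seq4: 6
  Seq3 vs Seq4: 7
The largest is 7, between Seq3 and Seq4.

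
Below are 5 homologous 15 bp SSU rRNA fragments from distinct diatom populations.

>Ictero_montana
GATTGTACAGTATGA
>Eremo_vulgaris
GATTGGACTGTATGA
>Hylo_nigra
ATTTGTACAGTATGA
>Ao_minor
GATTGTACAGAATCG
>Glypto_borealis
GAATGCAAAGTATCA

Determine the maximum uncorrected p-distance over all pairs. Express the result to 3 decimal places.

0.400

Pairwise Hamming distances:
  Ictero_montana vs Eremo_vulgaris: 2
  Ictero_montana vs Hylo_nigra: 2
  Ictero_montana vs Ao_minor: 3
  Ictero_montana vs Glypto_borealis: 4
  Eremo_vulgaris vs Hylo_nigra: 4
  Eremo_vulgaris vs Ao_minor: 5
  Eremo_vulgaris vs Glypto_borealis: 5
  Hylo_nigra vs Ao_minor: 5
  Hylo_nigra vs Glypto_borealis: 6
  Ao_minor vs Glypto_borealis: 5
The largest is 6 mismatches, between Hylo_nigra and Glypto_borealis; p = 6/15 = 0.400.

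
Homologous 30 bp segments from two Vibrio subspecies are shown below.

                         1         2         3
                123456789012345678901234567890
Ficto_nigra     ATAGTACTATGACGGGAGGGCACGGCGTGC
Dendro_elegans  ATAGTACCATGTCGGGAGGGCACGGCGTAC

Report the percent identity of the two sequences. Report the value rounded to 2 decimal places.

Mismatches occur at site 8 (T↔C), site 12 (A↔T), site 29 (G↔A).
27 of the 30 sites match, so the percent identity is 27/30 × 100 = 90.00%.

90.00%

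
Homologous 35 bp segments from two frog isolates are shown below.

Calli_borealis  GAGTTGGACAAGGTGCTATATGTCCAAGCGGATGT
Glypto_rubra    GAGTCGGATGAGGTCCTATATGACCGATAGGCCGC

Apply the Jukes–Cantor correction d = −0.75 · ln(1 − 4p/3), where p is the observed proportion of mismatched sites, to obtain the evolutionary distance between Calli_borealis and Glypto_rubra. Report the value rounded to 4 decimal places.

The sequences differ at positions 5 (T/C), 9 (C/T), 10 (A/G), 15 (G/C), 23 (T/A), 26 (A/G), 28 (G/T), 29 (C/A), 32 (A/C), 33 (T/C), 35 (T/C).
p = 11/35 = 0.314286.
d = −0.75 · ln(1 − (4/3)·0.314286) = −0.75 · ln(0.580952) = −0.75 · (-0.543087) = 0.4073.

0.4073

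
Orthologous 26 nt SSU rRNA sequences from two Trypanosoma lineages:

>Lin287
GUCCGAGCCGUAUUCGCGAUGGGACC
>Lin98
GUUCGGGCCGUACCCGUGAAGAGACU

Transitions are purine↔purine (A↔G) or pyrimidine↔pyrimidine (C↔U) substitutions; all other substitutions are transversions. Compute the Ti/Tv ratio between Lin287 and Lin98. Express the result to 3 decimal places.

7.000

Differing sites — 3:C/U (Ti); 6:A/G (Ti); 13:U/C (Ti); 14:U/C (Ti); 17:C/U (Ti); 20:U/A (Tv); 22:G/A (Ti); 26:C/U (Ti).
Of the 8 differences, 7 transitions and 1 transversion, so Ti/Tv = 7/1 = 7.000.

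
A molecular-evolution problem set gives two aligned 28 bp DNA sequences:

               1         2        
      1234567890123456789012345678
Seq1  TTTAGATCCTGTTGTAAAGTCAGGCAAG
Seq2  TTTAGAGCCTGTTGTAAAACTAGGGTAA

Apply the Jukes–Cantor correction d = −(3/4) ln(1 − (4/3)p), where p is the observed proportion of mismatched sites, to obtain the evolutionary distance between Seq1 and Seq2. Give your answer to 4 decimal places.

Mismatches occur at site 7 (T↔G), site 19 (G↔A), site 20 (T↔C), site 21 (C↔T), site 25 (C↔G), site 26 (A↔T), site 28 (G↔A).
p = 7/28 = 0.250000.
d = −0.75 · ln(1 − (4/3)·0.250000) = −0.75 · ln(0.666667) = −0.75 · (-0.405465) = 0.3041.

0.3041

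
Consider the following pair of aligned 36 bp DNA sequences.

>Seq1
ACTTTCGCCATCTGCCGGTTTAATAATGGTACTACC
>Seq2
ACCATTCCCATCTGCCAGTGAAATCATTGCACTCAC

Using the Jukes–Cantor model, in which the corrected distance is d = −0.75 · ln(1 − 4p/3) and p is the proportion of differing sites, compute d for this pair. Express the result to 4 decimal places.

Differing sites — 3:T/C; 4:T/A; 6:C/T; 7:G/C; 17:G/A; 20:T/G; 21:T/A; 25:A/C; 28:G/T; 30:T/C; 34:A/C; 35:C/A.
p = 12/36 = 0.333333.
d = −0.75 · ln(1 − (4/3)·0.333333) = −0.75 · ln(0.555556) = −0.75 · (-0.587786) = 0.4408.

0.4408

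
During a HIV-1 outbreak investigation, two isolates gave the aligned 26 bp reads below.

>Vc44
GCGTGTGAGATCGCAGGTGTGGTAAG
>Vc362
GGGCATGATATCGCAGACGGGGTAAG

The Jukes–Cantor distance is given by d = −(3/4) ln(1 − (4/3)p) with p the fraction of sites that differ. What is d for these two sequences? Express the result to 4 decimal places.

Differing sites — 2:C/G; 4:T/C; 5:G/A; 9:G/T; 17:G/A; 18:T/C; 20:T/G.
p = 7/26 = 0.269231.
d = −0.75 · ln(1 − (4/3)·0.269231) = −0.75 · ln(0.641025) = −0.75 · (-0.444687) = 0.3335.

0.3335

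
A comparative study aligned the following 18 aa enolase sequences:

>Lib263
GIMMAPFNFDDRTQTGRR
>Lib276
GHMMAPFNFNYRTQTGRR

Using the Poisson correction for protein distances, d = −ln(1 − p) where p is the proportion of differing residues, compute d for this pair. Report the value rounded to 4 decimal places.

Differing sites — 2:I/H; 10:D/N; 11:D/Y.
p = 3/18 = 0.166667.
d = −ln(1 − 0.166667) = −ln(0.833333) = 0.1823.

0.1823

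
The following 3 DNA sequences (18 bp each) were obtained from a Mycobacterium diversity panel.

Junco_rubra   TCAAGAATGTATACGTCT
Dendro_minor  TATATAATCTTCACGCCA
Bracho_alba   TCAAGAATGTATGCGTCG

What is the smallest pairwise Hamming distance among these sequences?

Pairwise Hamming distances:
  Junco_rubra vs Dendro_minor: 8
  Junco_rubra vs Bracho_alba: 2
  Dendro_minor vs Bracho_alba: 9
The smallest is 2, between Junco_rubra and Bracho_alba.

2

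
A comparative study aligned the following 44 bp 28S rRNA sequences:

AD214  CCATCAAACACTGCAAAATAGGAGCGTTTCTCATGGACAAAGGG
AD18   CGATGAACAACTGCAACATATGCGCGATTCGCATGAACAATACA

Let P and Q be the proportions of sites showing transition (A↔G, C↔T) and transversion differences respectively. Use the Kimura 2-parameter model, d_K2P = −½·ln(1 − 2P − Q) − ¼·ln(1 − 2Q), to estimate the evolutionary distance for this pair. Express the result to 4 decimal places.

Mismatches occur at site 2 (C→G, transversion), site 5 (C→G, transversion), site 8 (A→C, transversion), site 9 (C→A, transversion), site 17 (A→C, transversion), site 21 (G→T, transversion), site 23 (A→C, transversion), site 27 (T→A, transversion), site 31 (T→G, transversion), site 36 (G→A, transition), site 41 (A→T, transversion), site 42 (G→A, transition), site 43 (G→C, transversion), site 44 (G→A, transition).
Of the 14 differences, 3 transitions and 11 transversions over 44 sites: P = 3/44 = 0.068182, Q = 11/44 = 0.250000.
d = −0.5·ln(0.613636) − 0.25·ln(0.500000) = −0.5·(-0.488353) − 0.25·(-0.693147) = 0.4175.

0.4175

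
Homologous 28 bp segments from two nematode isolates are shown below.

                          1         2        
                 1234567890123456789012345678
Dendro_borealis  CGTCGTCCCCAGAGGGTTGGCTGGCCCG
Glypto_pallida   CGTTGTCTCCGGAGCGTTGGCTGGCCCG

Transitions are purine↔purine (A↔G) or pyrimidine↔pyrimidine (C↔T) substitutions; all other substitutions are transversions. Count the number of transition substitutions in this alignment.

3

Mismatches occur at site 4 (C/T, transition), site 8 (C/T, transition), site 11 (A/G, transition), site 15 (G/C, transversion).
Of the 4 differences, 3 transitions and 1 transversion, so the answer is 3.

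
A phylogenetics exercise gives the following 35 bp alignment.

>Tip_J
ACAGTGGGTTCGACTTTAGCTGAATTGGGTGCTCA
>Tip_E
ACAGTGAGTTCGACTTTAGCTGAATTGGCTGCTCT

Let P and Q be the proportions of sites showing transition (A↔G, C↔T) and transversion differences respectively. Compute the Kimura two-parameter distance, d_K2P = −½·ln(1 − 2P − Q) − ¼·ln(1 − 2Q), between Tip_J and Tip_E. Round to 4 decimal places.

0.0910

Mismatches occur at site 7 (G/A, transition), site 29 (G/C, transversion), site 35 (A/T, transversion).
Of the 3 differences, 1 transition and 2 transversions over 35 sites: P = 1/35 = 0.028571, Q = 2/35 = 0.057143.
d = −0.5·ln(0.885715) − 0.25·ln(0.885714) = −0.5·(-0.121360) − 0.25·(-0.121361) = 0.0910.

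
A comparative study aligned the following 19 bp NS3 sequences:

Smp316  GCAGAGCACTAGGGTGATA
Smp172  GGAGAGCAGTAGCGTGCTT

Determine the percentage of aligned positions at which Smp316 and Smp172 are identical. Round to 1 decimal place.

73.7%

The sequences differ at positions 2 (C/G), 9 (C/G), 13 (G/C), 17 (A/C), 19 (A/T).
14 of the 19 sites match, so the percent identity is 14/19 × 100 = 73.7%.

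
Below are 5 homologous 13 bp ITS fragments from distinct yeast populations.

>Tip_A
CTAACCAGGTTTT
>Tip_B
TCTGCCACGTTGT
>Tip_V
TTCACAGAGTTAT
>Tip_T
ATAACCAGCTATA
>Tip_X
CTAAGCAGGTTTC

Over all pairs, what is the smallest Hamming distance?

Pairwise Hamming distances:
  Tip_A vs Tip_B: 6
  Tip_A vs Tip_V: 6
  Tip_A vs Tip_T: 4
  Tip_A vs Tip_X: 2
  Tip_B vs Tip_V: 7
  Tip_B vs Tip_T: 9
  Tip_B vs Tip_X: 8
  Tip_V vs Tip_T: 9
  Tip_V vs Tip_X: 8
  Tip_T vs Tip_X: 5
The smallest is 2, between Tip_A and Tip_X.

2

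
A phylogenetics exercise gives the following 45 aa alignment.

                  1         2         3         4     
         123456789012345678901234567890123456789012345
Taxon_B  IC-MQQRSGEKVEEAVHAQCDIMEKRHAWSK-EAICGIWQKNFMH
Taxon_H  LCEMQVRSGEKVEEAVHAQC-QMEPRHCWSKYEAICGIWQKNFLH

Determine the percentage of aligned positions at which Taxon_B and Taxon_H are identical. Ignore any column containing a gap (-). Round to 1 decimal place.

85.7%

Excluding the 3 gap columns leaves 42 comparable sites.
The sequences differ at positions 1 (I/L), 6 (Q/V), 22 (I/Q), 25 (K/P), 28 (A/C), 44 (M/L).
36 of the 42 comparable sites match, so the percent identity is 36/42 × 100 = 85.7%.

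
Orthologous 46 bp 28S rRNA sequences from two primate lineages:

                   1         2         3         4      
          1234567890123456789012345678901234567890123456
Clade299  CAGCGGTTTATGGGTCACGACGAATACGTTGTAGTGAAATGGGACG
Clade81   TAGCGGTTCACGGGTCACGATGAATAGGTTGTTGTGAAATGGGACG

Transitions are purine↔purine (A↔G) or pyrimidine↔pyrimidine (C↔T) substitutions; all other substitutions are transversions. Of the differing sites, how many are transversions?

2

Differing sites — 1:C/T (Ti); 9:T/C (Ti); 11:T/C (Ti); 21:C/T (Ti); 27:C/G (Tv); 33:A/T (Tv).
Of the 6 differences, 4 transitions and 2 transversions, so the answer is 2.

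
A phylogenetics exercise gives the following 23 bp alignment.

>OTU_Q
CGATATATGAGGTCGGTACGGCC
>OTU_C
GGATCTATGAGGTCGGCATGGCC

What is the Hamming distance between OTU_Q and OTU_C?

4

Mismatches occur at site 1 (C→G), site 5 (A→C), site 17 (T→C), site 19 (C→T).
That gives 4 mismatches out of 23 aligned sites, so the Hamming distance is 4.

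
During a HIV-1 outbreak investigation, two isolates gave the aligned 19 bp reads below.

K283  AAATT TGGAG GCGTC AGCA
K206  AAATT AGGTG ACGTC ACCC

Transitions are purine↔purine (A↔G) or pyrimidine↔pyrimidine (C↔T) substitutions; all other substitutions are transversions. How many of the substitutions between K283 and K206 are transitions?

The sequences differ at positions 6 (T/A, transversion), 9 (A/T, transversion), 11 (G/A, transition), 17 (G/C, transversion), 19 (A/C, transversion).
Of the 5 differences, 1 transition and 4 transversions, so the answer is 1.

1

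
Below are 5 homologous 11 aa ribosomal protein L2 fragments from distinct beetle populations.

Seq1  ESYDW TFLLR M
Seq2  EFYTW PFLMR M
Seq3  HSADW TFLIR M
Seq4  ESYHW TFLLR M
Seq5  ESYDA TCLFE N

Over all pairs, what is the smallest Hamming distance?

1

Pairwise Hamming distances:
  Seq1 vs Seq2: 4
  Seq1 vs Seq3: 3
  Seq1 vs Seq4: 1
  Seq1 vs Seq5: 5
  Seq2 vs Seq3: 6
  Seq2 vs Seq4: 4
  Seq2 vs Seq5: 8
  Seq3 vs Seq4: 4
  Seq3 vs Seq5: 7
  Seq4 vs Seq5: 6
The smallest is 1, between Seq1 and Seq4.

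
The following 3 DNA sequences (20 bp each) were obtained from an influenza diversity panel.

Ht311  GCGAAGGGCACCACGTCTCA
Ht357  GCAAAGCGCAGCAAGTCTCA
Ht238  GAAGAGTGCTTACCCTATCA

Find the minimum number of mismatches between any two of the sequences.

Pairwise Hamming distances:
  Ht311 vs Ht357: 4
  Ht311 vs Ht238: 10
  Ht357 vs Ht238: 10
The smallest is 4, between Ht311 and Ht357.

4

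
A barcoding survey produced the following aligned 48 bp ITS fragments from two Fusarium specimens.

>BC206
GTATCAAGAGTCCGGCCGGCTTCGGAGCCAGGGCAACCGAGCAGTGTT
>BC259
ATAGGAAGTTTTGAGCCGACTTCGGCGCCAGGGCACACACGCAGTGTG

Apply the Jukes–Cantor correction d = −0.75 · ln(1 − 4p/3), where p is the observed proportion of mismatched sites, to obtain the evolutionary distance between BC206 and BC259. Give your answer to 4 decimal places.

0.4042

Differing sites — 1:G/A; 4:T/G; 5:C/G; 9:A/T; 10:G/T; 12:C/T; 13:C/G; 14:G/A; 19:G/A; 26:A/C; 36:A/C; 37:C/A; 39:G/A; 40:A/C; 48:T/G.
p = 15/48 = 0.312500.
d = −0.75 · ln(1 − (4/3)·0.312500) = −0.75 · ln(0.583333) = −0.75 · (-0.538997) = 0.4042.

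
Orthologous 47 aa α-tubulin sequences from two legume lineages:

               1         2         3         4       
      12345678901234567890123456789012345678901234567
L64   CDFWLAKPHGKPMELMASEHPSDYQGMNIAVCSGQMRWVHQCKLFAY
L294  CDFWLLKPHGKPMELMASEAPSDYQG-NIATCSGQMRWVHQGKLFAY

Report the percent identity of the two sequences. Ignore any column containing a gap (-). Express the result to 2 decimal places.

91.30%

Excluding the 1 gap column leaves 46 comparable sites.
The sequences differ at positions 6 (A/L), 20 (H/A), 31 (V/T), 42 (C/G).
42 of the 46 comparable sites match, so the percent identity is 42/46 × 100 = 91.30%.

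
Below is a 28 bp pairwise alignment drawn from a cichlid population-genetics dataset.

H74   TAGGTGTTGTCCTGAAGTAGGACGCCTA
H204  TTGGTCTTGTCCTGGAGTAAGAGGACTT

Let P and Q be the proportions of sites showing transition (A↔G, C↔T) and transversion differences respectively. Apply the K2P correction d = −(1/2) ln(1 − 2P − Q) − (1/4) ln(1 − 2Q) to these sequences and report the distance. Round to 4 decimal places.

0.3043

Mismatches occur at site 2 (A→T, transversion), site 6 (G→C, transversion), site 15 (A→G, transition), site 20 (G→A, transition), site 23 (C→G, transversion), site 25 (C→A, transversion), site 28 (A→T, transversion).
Of the 7 differences, 2 transitions and 5 transversions over 28 sites: P = 2/28 = 0.071429, Q = 5/28 = 0.178571.
d = −0.5·ln(0.678571) − 0.25·ln(0.642858) = −0.5·(-0.387766) − 0.25·(-0.441831) = 0.3043.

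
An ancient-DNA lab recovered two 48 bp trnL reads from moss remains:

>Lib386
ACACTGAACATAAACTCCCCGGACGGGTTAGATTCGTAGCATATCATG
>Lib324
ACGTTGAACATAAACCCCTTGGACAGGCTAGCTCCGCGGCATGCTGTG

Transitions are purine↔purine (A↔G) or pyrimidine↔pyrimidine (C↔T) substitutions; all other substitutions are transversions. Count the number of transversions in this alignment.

1

Mismatches occur at site 3 (A↔G, transition), site 4 (C↔T, transition), site 16 (T↔C, transition), site 19 (C↔T, transition), site 20 (C↔T, transition), site 25 (G↔A, transition), site 28 (T↔C, transition), site 32 (A↔C, transversion), site 34 (T↔C, transition), site 37 (T↔C, transition), site 38 (A↔G, transition), site 43 (A↔G, transition), site 44 (T↔C, transition), site 45 (C↔T, transition), site 46 (A↔G, transition).
Of the 15 differences, 14 transitions and 1 transversion, so the answer is 1.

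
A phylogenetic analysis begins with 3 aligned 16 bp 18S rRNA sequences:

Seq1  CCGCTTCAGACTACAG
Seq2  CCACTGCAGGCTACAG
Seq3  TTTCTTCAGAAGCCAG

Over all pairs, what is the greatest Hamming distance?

Pairwise Hamming distances:
  Seq1 vs Seq2: 3
  Seq1 vs Seq3: 6
  Seq2 vs Seq3: 8
The largest is 8, between Seq2 and Seq3.

8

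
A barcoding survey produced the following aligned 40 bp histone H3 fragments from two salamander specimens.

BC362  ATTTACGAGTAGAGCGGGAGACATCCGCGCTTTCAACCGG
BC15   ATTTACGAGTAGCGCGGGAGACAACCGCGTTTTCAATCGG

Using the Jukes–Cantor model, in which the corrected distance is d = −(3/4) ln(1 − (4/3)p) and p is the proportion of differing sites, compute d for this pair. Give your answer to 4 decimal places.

Differing sites — 13:A/C; 24:T/A; 30:C/T; 37:C/T.
p = 4/40 = 0.100000.
d = −0.75 · ln(1 − (4/3)·0.100000) = −0.75 · ln(0.866667) = −0.75 · (-0.143100) = 0.1073.

0.1073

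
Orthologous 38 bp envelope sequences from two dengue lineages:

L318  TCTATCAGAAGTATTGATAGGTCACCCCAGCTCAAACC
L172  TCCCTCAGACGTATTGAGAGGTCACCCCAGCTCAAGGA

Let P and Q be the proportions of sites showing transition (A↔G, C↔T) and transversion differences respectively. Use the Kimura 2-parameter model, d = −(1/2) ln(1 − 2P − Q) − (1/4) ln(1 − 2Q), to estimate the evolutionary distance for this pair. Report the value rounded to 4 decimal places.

The sequences differ at positions 3 (T/C, transition), 4 (A/C, transversion), 10 (A/C, transversion), 18 (T/G, transversion), 36 (A/G, transition), 37 (C/G, transversion), 38 (C/A, transversion).
Of the 7 differences, 2 transitions and 5 transversions over 38 sites: P = 2/38 = 0.052632, Q = 5/38 = 0.131579.
d = −0.5·ln(0.763157) − 0.25·ln(0.736842) = −0.5·(-0.270292) − 0.25·(-0.305382) = 0.2115.

0.2115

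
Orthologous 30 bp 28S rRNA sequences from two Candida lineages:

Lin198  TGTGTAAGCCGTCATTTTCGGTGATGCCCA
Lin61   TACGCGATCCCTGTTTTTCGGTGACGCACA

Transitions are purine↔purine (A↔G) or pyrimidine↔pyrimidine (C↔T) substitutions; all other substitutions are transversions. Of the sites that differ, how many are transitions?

5

Mismatches occur at site 2 (G↔A, transition), site 3 (T↔C, transition), site 5 (T↔C, transition), site 6 (A↔G, transition), site 8 (G↔T, transversion), site 11 (G↔C, transversion), site 13 (C↔G, transversion), site 14 (A↔T, transversion), site 25 (T↔C, transition), site 28 (C↔A, transversion).
Of the 10 differences, 5 transitions and 5 transversions, so the answer is 5.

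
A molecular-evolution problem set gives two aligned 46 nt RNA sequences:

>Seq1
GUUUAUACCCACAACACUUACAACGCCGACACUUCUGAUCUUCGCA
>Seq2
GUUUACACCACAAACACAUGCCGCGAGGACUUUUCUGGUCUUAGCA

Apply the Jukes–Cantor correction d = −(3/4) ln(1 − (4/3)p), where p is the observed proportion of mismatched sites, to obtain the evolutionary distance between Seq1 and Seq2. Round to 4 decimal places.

Differing sites — 6:U/C; 10:C/A; 11:A/C; 12:C/A; 18:U/A; 20:A/G; 22:A/C; 23:A/G; 26:C/A; 27:C/G; 31:A/U; 32:C/U; 38:A/G; 43:C/A.
p = 14/46 = 0.304348.
d = −0.75 · ln(1 − (4/3)·0.304348) = −0.75 · ln(0.594203) = −0.75 · (-0.520534) = 0.3904.

0.3904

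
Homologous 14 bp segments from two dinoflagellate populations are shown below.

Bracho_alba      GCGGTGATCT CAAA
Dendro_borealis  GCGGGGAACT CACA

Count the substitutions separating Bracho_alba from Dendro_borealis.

The sequences differ at positions 5 (T/G), 8 (T/A), 13 (A/C).
That gives 3 mismatches out of 14 aligned sites, so the Hamming distance is 3.

3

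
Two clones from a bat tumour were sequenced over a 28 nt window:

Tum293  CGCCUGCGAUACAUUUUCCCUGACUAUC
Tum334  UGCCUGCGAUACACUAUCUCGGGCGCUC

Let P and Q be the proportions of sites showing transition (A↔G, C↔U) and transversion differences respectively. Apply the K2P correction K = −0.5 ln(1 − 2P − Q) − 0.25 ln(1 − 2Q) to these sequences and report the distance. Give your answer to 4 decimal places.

0.3639

Differing sites — 1:C/U (Ti); 14:U/C (Ti); 16:U/A (Tv); 19:C/U (Ti); 21:U/G (Tv); 23:A/G (Ti); 25:U/G (Tv); 26:A/C (Tv).
Of the 8 differences, 4 transitions and 4 transversions over 28 sites: P = 4/28 = 0.142857, Q = 4/28 = 0.142857.
d = −0.5·ln(0.571429) − 0.25·ln(0.714286) = −0.5·(-0.559615) − 0.25·(-0.336472) = 0.3639.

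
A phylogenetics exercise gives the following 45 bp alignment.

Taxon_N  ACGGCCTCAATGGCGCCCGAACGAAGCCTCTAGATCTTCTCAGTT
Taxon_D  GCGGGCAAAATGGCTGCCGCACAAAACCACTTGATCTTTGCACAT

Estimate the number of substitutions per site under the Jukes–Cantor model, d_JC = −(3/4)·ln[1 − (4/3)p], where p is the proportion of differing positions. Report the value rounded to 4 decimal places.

Differing sites — 1:A/G; 5:C/G; 7:T/A; 8:C/A; 15:G/T; 16:C/G; 20:A/C; 23:G/A; 26:G/A; 29:T/A; 32:A/T; 39:C/T; 40:T/G; 43:G/C; 44:T/A.
p = 15/45 = 0.333333.
d = −0.75 · ln(1 − (4/3)·0.333333) = −0.75 · ln(0.555556) = −0.75 · (-0.587786) = 0.4408.

0.4408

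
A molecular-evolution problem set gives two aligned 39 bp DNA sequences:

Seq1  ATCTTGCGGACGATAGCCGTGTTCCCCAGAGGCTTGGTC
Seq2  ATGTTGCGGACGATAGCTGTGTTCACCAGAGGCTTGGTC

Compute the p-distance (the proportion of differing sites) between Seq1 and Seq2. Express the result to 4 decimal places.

0.0769

Mismatches occur at site 3 (C↔G), site 18 (C↔T), site 25 (C↔A).
There are 3 differences over 39 sites, so p = 3/39 = 0.0769.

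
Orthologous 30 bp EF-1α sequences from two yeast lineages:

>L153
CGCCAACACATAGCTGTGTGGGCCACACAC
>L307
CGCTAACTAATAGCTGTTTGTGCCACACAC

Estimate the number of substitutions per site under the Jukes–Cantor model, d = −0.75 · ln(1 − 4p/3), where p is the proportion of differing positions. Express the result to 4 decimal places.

0.1885

Mismatches occur at site 4 (C/T), site 8 (A/T), site 9 (C/A), site 18 (G/T), site 21 (G/T).
p = 5/30 = 0.166667.
d = −0.75 · ln(1 − (4/3)·0.166667) = −0.75 · ln(0.777777) = −0.75 · (-0.251315) = 0.1885.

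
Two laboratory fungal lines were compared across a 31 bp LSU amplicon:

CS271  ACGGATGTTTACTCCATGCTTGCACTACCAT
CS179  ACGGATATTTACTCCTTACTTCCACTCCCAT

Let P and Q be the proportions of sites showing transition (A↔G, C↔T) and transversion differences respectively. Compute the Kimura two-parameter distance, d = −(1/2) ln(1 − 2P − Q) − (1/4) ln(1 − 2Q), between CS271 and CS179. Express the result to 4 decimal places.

0.1817

The sequences differ at positions 7 (G/A, transition), 16 (A/T, transversion), 18 (G/A, transition), 22 (G/C, transversion), 27 (A/C, transversion).
Of the 5 differences, 2 transitions and 3 transversions over 31 sites: P = 2/31 = 0.064516, Q = 3/31 = 0.096774.
d = −0.5·ln(0.774194) − 0.25·ln(0.806452) = −0.5·(-0.255933) − 0.25·(-0.215111) = 0.1817.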